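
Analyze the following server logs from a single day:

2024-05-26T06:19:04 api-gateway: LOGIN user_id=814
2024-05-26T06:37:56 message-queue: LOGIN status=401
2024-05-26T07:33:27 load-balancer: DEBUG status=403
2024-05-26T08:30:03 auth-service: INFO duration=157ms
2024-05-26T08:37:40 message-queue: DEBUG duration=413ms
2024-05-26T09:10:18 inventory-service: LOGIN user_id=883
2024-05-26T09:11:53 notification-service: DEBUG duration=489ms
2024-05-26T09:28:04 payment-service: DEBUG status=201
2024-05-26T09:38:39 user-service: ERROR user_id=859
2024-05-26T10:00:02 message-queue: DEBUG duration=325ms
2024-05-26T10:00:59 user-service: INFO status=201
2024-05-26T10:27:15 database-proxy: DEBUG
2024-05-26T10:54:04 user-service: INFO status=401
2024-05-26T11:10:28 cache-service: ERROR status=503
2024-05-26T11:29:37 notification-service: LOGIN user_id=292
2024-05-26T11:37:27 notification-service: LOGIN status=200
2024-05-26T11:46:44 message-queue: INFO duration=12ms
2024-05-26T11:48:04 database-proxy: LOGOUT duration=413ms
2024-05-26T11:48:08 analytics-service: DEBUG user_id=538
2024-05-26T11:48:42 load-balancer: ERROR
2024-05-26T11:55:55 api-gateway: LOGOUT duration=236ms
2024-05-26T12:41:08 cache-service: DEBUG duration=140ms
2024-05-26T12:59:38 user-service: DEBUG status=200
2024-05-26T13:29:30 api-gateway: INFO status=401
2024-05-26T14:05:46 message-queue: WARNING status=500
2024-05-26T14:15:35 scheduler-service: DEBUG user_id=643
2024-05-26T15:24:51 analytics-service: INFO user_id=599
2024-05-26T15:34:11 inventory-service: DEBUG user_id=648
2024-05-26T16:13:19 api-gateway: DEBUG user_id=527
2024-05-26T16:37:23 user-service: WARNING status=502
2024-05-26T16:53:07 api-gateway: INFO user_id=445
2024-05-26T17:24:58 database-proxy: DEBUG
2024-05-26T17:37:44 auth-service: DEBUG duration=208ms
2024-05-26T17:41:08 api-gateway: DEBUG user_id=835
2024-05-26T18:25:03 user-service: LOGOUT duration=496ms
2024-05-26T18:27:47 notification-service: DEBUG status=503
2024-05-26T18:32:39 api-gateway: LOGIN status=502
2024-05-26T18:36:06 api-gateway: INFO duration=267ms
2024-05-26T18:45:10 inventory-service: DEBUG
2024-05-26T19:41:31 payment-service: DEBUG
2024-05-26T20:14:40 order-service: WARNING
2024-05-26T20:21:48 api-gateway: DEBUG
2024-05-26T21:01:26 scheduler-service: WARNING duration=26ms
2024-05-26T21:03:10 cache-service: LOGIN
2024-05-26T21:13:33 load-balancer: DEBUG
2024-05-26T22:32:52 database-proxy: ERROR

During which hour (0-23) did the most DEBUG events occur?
17

To find the peak hour:

1. Group all DEBUG events by hour
2. Count events in each hour
3. Find hour with maximum count
4. Peak hour: 17 (with 3 events)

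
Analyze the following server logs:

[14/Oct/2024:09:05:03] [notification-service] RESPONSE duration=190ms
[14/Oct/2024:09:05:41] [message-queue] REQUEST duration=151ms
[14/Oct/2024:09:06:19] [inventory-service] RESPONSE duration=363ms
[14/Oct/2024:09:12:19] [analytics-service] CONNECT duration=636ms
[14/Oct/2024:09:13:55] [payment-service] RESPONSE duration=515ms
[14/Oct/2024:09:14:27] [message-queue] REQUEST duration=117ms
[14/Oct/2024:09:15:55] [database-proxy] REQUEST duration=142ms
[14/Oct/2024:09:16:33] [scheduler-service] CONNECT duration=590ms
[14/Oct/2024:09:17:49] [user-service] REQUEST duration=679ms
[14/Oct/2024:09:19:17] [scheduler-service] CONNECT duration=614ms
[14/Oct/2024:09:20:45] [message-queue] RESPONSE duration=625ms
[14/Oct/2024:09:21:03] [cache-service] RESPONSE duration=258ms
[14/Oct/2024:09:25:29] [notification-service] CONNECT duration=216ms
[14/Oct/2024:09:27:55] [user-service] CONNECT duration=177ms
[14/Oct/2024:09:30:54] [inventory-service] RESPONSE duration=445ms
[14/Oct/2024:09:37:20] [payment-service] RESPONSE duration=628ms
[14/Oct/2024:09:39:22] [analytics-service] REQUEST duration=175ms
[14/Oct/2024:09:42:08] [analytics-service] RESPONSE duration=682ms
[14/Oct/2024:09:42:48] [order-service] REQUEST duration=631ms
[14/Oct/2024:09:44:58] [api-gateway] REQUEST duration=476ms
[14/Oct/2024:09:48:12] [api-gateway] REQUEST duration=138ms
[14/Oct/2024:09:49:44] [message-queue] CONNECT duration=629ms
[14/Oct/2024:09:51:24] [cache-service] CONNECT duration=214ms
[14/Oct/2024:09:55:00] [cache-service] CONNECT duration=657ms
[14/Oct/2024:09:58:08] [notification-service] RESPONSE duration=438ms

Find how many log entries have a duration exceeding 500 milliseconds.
11

To count timeouts:

1. Threshold: 500ms
2. Extract duration from each log entry
3. Count entries where duration > 500
4. Timeout count: 11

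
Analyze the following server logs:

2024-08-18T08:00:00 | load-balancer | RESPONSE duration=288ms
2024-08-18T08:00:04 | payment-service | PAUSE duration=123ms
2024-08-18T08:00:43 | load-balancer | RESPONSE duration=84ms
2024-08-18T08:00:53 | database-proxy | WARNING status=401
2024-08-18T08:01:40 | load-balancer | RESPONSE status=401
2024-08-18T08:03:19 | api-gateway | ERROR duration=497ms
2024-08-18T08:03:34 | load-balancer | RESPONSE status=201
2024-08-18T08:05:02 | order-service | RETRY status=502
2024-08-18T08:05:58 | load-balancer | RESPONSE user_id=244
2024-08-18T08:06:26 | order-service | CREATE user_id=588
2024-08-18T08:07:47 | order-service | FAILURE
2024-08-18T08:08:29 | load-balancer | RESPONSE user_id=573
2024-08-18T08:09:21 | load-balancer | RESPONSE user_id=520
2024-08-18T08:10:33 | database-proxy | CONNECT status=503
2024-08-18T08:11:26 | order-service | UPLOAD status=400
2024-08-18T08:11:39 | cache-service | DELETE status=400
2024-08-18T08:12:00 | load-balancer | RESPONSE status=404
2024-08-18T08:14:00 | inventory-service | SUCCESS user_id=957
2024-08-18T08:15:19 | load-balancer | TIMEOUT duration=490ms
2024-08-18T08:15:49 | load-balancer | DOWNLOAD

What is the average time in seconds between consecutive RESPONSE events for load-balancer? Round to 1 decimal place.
102.9

To calculate average interval:

1. Find all RESPONSE events for load-balancer in order
2. Calculate time gaps between consecutive events
3. Compute mean of gaps: 720 / 7 = 102.9 seconds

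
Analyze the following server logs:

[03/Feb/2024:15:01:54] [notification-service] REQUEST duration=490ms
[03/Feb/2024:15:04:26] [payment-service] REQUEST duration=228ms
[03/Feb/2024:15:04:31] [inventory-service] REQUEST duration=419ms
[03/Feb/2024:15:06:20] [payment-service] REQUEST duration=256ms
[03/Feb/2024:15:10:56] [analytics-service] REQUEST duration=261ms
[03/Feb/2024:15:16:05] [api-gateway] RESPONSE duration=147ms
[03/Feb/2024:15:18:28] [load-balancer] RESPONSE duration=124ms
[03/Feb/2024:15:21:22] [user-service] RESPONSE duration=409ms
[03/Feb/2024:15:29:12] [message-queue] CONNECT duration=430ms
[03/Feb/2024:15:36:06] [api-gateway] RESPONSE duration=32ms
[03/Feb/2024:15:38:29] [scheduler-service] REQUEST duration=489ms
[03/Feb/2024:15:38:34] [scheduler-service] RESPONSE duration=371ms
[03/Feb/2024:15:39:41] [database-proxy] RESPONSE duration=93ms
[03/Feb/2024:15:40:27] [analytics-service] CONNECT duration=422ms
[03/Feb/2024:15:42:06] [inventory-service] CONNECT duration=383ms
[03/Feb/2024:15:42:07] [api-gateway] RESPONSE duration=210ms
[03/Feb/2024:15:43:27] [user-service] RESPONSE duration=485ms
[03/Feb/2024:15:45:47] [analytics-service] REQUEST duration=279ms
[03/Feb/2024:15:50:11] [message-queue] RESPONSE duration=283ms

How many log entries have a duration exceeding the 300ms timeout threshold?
9

To count timeouts:

1. Threshold: 300ms
2. Extract duration from each log entry
3. Count entries where duration > 300
4. Timeout count: 9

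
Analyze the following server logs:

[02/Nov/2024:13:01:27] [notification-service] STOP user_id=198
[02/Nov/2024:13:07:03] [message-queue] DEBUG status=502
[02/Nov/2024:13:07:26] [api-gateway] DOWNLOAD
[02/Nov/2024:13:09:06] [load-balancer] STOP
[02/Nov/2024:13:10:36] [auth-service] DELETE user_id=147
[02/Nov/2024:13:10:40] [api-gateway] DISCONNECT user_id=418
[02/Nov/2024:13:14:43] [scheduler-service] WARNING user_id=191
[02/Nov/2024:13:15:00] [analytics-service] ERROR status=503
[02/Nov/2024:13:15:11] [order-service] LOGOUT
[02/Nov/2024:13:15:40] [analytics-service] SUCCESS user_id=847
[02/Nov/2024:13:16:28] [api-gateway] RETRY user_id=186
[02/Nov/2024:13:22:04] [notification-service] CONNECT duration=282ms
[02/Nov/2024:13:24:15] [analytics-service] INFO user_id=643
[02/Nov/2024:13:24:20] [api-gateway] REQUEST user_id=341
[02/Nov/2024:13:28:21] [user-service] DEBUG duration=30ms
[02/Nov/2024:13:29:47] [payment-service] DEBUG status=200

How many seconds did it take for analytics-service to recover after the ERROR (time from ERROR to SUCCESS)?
40

To calculate recovery time:

1. Find ERROR event for analytics-service: 02/Nov/2024:13:15:00
2. Find next SUCCESS event for analytics-service: 02/Nov/2024:13:15:40
3. Recovery time: 02/Nov/2024:13:15:40 - 02/Nov/2024:13:15:00 = 40 seconds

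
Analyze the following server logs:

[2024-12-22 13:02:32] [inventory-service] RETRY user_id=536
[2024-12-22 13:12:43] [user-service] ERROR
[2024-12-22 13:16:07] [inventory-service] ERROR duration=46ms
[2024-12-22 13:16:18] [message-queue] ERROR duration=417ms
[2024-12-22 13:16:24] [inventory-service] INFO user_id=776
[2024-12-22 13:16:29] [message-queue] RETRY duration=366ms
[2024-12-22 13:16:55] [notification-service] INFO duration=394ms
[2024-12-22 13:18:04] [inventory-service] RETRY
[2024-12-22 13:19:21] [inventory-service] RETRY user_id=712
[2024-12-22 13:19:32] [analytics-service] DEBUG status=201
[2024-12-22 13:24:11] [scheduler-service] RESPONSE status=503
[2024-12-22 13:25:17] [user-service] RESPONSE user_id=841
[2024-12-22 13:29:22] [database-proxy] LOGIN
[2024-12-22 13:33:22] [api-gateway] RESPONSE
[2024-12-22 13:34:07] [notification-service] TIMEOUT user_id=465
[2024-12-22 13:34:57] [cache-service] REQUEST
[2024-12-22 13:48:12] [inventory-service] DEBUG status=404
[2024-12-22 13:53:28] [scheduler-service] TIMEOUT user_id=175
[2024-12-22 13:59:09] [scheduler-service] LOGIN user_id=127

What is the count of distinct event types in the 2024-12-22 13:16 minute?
3

To count unique event types:

1. Filter events in the minute starting at 2024-12-22 13:16
2. Extract event types from matching entries
3. Count unique types: 3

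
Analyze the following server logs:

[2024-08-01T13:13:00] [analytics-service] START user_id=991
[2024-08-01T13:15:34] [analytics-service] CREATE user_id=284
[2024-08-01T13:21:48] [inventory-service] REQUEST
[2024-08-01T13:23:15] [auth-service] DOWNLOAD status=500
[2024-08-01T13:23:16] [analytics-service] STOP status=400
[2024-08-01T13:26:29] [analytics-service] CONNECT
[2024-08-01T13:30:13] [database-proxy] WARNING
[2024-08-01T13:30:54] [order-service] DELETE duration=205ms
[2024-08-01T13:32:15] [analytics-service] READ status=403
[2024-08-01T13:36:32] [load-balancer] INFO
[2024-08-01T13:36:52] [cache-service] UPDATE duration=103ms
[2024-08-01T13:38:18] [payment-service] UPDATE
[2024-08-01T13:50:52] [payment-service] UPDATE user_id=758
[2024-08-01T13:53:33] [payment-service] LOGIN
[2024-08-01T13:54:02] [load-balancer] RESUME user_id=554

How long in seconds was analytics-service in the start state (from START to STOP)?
616

To calculate state duration:

1. Find START event for analytics-service: 2024-08-01T13:13:00
2. Find STOP event for analytics-service: 2024-08-01T13:23:16
3. Calculate duration: 2024-08-01T13:23:16 - 2024-08-01T13:13:00 = 616 seconds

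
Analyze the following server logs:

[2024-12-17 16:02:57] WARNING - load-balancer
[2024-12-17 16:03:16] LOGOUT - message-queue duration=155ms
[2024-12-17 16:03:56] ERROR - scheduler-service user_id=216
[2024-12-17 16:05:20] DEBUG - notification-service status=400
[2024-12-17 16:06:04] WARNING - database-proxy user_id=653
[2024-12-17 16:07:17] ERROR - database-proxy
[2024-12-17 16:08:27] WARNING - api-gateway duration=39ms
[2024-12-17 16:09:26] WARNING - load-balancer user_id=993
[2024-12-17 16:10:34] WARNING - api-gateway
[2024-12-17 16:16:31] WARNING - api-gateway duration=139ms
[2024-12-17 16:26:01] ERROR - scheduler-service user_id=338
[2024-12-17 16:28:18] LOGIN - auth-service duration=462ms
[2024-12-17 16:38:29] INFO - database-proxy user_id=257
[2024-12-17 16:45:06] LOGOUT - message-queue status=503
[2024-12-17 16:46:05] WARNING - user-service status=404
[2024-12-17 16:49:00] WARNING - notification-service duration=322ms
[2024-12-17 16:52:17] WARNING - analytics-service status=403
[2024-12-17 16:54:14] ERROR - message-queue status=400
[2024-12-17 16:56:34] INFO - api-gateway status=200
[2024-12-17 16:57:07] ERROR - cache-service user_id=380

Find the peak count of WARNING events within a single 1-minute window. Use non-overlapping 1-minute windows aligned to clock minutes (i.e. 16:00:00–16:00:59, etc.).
1

To find the burst window:

1. Divide the log period into non-overlapping 1-minute windows starting at 16:00
2. Count WARNING events in each window
3. Find the window with maximum count
4. Maximum events in a window: 1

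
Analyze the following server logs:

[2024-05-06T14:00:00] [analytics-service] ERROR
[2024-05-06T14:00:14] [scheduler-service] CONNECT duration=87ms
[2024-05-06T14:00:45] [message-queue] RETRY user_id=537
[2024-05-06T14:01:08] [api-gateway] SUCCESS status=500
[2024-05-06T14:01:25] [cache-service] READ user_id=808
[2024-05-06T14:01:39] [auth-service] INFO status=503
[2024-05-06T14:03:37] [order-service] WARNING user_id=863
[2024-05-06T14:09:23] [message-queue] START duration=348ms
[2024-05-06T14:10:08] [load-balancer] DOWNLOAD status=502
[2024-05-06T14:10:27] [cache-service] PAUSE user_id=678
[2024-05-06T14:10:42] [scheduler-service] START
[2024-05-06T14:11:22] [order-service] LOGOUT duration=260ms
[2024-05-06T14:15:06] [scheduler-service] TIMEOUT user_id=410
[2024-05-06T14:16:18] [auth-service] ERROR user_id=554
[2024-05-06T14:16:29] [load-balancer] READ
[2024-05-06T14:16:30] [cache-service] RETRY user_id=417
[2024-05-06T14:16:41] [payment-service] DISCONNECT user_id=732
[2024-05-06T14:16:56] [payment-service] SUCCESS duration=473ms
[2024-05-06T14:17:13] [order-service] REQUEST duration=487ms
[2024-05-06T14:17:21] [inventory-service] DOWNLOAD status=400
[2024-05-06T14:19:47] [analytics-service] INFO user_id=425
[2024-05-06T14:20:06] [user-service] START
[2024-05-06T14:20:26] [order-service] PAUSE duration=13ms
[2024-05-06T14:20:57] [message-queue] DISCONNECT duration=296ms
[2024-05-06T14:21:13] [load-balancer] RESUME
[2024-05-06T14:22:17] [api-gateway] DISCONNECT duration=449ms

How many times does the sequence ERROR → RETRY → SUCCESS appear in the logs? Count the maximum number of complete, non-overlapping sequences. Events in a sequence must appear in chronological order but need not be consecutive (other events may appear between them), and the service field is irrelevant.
2

To count sequences:

1. Look for pattern: ERROR → RETRY → SUCCESS
2. Greedily scan the log in chronological order, matching each sequence element in turn (ignoring service)
3. Each time the full pattern completes, increment the count and restart matching from the next event
4. Complete non-overlapping sequences found: 2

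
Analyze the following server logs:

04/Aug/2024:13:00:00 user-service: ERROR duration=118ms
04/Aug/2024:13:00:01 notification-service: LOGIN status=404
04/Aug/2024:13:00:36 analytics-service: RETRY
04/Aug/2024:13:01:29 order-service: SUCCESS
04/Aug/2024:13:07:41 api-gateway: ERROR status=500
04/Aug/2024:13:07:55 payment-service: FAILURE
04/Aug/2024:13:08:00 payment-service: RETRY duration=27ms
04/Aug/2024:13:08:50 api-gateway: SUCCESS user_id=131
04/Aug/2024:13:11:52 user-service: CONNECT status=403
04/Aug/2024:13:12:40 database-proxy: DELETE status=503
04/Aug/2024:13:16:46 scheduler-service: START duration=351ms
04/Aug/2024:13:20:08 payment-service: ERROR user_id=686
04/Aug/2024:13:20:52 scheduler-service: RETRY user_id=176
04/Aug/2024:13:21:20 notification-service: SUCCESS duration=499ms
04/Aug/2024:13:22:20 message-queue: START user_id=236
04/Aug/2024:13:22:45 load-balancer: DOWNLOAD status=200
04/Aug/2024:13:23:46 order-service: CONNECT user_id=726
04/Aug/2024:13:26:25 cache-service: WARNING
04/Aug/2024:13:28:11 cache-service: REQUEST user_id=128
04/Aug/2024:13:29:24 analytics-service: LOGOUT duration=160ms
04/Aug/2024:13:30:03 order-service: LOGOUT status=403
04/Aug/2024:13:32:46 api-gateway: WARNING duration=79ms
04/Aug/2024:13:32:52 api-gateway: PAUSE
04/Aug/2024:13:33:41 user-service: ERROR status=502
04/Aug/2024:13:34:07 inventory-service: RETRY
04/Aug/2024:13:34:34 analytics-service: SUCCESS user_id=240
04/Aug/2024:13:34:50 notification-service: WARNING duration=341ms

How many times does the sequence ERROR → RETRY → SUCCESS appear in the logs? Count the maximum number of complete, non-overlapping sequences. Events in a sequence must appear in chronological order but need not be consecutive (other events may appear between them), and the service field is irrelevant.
4

To count sequences:

1. Look for pattern: ERROR → RETRY → SUCCESS
2. Greedily scan the log in chronological order, matching each sequence element in turn (ignoring service)
3. Each time the full pattern completes, increment the count and restart matching from the next event
4. Complete non-overlapping sequences found: 4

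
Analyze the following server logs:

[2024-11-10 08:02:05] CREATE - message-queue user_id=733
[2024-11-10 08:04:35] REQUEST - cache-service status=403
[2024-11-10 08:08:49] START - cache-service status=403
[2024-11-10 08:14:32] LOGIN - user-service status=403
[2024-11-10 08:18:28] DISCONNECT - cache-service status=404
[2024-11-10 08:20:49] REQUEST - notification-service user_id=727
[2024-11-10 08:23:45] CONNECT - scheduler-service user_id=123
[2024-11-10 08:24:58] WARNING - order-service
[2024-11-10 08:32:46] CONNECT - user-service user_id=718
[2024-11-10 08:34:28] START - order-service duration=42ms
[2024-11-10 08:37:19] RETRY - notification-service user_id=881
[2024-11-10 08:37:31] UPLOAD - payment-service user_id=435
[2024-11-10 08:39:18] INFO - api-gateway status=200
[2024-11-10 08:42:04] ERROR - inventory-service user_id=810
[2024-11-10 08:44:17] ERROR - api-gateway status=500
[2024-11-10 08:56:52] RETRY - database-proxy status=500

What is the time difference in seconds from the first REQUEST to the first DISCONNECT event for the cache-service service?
833

To find the time between events:

1. Locate the first REQUEST event for cache-service: 2024-11-10 08:04:35
2. Locate the first DISCONNECT event for cache-service: 2024-11-10 08:18:28
3. Calculate the difference: 2024-11-10 08:18:28 - 2024-11-10 08:04:35 = 833 seconds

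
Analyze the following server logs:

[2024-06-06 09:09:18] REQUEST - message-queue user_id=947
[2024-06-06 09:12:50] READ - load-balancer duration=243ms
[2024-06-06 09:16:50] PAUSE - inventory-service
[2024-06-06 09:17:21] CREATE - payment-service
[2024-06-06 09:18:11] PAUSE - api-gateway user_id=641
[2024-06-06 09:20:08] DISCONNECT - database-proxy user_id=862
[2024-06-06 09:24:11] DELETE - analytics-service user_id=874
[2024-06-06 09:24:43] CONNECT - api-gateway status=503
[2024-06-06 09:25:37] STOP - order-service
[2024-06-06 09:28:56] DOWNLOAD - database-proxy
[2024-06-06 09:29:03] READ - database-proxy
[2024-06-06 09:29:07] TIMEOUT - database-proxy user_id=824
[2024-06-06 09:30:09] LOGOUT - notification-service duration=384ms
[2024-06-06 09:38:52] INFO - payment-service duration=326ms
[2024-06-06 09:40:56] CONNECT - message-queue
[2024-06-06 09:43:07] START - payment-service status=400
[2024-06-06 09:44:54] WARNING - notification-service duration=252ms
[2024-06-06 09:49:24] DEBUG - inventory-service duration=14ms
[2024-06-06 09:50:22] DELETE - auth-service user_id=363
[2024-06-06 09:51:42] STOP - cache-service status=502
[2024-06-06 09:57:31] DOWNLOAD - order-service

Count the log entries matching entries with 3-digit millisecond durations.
4

To find matching entries:

1. Pattern to match: entries with 3-digit millisecond durations
2. Scan each log entry for the pattern
3. Count matches: 4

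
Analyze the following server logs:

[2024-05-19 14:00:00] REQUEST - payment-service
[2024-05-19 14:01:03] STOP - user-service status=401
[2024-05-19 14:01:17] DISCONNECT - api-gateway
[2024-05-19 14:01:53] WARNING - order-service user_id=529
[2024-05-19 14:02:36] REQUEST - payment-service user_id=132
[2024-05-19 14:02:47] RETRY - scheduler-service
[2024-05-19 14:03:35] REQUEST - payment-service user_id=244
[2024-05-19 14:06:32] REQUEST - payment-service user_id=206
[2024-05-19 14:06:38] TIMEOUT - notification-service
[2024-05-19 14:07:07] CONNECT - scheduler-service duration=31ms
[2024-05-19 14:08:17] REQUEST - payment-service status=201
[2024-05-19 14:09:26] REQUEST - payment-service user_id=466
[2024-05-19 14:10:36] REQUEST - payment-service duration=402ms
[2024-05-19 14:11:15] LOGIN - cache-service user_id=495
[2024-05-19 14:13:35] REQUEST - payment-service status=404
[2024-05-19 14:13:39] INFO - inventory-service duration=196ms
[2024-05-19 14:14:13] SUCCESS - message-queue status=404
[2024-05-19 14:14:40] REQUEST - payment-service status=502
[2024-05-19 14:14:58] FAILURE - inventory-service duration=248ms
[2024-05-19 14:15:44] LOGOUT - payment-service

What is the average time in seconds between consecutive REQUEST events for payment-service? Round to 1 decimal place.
110.0

To calculate average interval:

1. Find all REQUEST events for payment-service in order
2. Calculate time gaps between consecutive events
3. Compute mean of gaps: 880 / 8 = 110.0 seconds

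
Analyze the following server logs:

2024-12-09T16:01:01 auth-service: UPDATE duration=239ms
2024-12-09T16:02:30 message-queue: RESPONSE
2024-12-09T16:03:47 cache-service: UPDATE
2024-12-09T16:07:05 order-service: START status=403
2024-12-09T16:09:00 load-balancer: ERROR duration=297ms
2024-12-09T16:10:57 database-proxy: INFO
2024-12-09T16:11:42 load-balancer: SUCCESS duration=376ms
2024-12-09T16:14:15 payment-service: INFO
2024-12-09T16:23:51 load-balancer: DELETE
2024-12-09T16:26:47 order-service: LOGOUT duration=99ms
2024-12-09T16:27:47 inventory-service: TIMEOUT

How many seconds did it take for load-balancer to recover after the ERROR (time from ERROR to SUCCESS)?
162

To calculate recovery time:

1. Find ERROR event for load-balancer: 2024-12-09T16:09:00
2. Find next SUCCESS event for load-balancer: 2024-12-09T16:11:42
3. Recovery time: 2024-12-09T16:11:42 - 2024-12-09T16:09:00 = 162 seconds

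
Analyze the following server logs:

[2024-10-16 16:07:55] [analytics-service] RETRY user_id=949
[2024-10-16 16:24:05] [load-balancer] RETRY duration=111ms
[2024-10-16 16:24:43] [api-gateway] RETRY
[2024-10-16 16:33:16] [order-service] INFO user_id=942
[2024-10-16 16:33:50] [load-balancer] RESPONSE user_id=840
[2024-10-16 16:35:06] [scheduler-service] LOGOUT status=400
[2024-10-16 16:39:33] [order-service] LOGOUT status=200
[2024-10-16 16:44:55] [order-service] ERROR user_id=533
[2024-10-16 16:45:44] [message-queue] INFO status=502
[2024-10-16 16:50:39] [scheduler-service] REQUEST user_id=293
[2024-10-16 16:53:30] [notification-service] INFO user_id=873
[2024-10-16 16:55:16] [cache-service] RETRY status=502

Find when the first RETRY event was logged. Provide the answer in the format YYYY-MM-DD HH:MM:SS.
2024-10-16 16:07:55

To find the first event:

1. Filter for all RETRY events
2. Sort by timestamp
3. Select the first one
4. Timestamp: 2024-10-16 16:07:55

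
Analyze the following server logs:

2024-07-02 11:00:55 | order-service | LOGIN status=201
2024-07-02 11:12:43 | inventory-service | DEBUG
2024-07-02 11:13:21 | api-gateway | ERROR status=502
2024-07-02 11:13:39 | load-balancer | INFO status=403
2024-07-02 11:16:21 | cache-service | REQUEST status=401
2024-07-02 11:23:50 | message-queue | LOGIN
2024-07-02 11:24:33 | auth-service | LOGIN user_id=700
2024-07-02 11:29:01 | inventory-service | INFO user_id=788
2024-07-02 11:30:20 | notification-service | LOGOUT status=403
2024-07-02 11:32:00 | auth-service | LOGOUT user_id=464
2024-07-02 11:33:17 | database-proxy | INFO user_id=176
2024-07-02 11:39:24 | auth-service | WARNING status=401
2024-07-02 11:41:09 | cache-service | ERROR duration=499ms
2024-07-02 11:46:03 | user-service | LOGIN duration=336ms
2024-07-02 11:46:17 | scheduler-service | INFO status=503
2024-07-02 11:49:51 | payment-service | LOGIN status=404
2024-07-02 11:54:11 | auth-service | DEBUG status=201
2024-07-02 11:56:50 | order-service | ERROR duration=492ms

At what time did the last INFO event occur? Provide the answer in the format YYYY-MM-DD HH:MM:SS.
2024-07-02 11:46:17

To find the last event:

1. Filter for all INFO events
2. Sort by timestamp
3. Select the last one
4. Timestamp: 2024-07-02 11:46:17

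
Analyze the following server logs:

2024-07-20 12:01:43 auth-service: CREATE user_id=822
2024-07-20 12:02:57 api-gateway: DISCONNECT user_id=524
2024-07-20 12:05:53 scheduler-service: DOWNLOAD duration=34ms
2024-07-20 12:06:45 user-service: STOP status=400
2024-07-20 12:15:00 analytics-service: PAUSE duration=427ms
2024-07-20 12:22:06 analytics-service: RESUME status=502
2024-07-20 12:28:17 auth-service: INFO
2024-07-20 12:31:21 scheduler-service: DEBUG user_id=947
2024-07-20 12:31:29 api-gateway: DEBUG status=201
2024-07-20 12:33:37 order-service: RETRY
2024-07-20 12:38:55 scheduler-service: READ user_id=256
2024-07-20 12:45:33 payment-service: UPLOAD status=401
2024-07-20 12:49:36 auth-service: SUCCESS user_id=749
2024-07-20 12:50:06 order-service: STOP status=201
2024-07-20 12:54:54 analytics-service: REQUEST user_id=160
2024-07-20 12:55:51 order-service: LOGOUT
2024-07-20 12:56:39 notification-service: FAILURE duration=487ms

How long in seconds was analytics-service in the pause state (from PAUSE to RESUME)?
426

To calculate state duration:

1. Find PAUSE event for analytics-service: 2024-07-20 12:15:00
2. Find RESUME event for analytics-service: 2024-07-20 12:22:06
3. Calculate duration: 2024-07-20 12:22:06 - 2024-07-20 12:15:00 = 426 seconds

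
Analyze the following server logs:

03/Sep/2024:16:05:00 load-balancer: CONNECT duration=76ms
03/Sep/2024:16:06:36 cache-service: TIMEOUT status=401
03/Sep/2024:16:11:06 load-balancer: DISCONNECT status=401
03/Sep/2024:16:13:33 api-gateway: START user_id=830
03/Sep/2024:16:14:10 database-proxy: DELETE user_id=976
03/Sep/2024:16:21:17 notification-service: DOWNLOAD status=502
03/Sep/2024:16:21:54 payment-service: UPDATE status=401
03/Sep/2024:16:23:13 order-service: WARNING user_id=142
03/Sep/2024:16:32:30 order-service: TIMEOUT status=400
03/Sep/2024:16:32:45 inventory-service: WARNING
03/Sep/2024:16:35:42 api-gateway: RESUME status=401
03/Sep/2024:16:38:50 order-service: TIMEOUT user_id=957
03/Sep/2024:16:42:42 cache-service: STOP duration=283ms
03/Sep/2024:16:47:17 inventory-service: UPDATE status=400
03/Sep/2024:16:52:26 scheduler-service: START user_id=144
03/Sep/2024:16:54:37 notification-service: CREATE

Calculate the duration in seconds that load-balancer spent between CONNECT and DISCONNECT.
366

To calculate state duration:

1. Find CONNECT event for load-balancer: 03/Sep/2024:16:05:00
2. Find DISCONNECT event for load-balancer: 03/Sep/2024:16:11:06
3. Calculate duration: 03/Sep/2024:16:11:06 - 03/Sep/2024:16:05:00 = 366 seconds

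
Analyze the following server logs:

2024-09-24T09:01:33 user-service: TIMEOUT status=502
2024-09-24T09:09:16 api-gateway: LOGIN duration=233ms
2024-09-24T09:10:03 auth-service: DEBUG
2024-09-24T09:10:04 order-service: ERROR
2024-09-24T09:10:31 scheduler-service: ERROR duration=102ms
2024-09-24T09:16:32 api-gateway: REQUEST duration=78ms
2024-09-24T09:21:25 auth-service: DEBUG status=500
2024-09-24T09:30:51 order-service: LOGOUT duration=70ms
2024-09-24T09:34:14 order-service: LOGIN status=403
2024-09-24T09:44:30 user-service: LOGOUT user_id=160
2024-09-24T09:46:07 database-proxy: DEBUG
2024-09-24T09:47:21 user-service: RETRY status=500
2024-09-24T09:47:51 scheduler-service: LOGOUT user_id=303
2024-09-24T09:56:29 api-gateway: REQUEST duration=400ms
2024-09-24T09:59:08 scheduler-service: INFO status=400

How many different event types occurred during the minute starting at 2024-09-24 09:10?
2

To count unique event types:

1. Filter events in the minute starting at 2024-09-24 09:10
2. Extract event types from matching entries
3. Count unique types: 2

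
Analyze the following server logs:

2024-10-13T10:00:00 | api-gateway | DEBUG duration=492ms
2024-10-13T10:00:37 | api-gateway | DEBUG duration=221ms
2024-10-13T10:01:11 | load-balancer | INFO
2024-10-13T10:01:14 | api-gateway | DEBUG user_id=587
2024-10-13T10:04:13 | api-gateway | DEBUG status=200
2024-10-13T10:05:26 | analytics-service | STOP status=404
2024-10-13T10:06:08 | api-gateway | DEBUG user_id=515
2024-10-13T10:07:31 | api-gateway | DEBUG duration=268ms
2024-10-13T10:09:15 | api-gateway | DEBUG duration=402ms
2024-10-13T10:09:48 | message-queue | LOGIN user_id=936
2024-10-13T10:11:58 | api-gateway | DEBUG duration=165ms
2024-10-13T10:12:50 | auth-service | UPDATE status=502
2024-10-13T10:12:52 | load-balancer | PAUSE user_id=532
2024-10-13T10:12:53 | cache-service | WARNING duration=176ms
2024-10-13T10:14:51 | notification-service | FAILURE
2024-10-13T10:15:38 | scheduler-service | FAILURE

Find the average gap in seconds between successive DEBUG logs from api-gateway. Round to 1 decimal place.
102.6

To calculate average interval:

1. Find all DEBUG events for api-gateway in order
2. Calculate time gaps between consecutive events
3. Compute mean of gaps: 718 / 7 = 102.6 seconds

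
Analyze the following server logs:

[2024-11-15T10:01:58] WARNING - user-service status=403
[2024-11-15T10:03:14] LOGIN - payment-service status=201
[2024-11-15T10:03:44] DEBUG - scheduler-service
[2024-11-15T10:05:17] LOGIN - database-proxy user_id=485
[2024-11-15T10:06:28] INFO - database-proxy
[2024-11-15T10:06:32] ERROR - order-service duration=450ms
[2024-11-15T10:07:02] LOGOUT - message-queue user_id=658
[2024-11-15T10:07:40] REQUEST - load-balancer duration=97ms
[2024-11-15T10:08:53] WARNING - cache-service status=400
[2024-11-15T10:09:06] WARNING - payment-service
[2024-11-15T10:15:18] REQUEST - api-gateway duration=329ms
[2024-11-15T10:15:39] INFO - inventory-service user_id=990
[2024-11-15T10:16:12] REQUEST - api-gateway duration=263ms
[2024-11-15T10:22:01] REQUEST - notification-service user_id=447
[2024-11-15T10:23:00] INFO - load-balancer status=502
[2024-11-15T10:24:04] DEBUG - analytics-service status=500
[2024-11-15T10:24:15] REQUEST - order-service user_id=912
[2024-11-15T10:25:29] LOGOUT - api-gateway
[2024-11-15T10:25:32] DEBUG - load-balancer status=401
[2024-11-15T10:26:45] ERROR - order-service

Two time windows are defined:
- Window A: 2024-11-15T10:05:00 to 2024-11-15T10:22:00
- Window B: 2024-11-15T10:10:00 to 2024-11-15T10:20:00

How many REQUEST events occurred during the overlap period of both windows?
2

To find overlap events:

1. Window A: 2024-11-15T10:05:00 to 2024-11-15T10:22:00
2. Window B: 2024-11-15T10:10:00 to 2024-11-15T10:20:00
3. Overlap period: 2024-11-15T10:10:00 to 2024-11-15T10:20:00
4. Count REQUEST events in overlap: 2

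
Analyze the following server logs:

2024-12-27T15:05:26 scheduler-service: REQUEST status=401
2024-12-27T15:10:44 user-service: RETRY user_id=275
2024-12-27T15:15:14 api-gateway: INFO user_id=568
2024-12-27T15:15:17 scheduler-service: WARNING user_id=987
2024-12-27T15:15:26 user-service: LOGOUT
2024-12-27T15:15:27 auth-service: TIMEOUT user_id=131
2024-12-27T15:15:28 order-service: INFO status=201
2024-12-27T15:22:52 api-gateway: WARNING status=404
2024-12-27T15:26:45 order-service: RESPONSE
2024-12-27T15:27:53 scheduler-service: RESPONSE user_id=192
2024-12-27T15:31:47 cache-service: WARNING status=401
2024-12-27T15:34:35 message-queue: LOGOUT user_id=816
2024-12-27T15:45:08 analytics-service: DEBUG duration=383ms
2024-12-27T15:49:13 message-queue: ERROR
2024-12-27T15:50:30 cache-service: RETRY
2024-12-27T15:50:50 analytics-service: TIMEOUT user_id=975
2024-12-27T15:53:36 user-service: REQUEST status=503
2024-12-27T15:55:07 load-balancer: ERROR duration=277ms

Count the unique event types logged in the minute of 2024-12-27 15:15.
4

To count unique event types:

1. Filter events in the minute starting at 2024-12-27 15:15
2. Extract event types from matching entries
3. Count unique types: 4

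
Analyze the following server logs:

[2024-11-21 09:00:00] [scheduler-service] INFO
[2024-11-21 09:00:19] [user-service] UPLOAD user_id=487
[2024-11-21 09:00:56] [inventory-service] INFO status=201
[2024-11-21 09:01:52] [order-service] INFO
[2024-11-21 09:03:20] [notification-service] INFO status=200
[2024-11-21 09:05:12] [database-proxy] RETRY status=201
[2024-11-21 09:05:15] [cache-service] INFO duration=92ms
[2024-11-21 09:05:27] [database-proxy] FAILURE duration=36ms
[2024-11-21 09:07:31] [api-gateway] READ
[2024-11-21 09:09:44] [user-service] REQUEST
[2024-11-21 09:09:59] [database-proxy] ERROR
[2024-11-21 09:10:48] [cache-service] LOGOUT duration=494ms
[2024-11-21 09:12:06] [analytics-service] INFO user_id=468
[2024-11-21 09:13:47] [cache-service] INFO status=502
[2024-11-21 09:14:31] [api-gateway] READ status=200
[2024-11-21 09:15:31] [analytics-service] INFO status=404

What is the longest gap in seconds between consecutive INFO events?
411

To find the longest gap:

1. Extract all INFO events in chronological order
2. Calculate time differences between consecutive events
3. Find the maximum difference
4. Longest gap: 411 seconds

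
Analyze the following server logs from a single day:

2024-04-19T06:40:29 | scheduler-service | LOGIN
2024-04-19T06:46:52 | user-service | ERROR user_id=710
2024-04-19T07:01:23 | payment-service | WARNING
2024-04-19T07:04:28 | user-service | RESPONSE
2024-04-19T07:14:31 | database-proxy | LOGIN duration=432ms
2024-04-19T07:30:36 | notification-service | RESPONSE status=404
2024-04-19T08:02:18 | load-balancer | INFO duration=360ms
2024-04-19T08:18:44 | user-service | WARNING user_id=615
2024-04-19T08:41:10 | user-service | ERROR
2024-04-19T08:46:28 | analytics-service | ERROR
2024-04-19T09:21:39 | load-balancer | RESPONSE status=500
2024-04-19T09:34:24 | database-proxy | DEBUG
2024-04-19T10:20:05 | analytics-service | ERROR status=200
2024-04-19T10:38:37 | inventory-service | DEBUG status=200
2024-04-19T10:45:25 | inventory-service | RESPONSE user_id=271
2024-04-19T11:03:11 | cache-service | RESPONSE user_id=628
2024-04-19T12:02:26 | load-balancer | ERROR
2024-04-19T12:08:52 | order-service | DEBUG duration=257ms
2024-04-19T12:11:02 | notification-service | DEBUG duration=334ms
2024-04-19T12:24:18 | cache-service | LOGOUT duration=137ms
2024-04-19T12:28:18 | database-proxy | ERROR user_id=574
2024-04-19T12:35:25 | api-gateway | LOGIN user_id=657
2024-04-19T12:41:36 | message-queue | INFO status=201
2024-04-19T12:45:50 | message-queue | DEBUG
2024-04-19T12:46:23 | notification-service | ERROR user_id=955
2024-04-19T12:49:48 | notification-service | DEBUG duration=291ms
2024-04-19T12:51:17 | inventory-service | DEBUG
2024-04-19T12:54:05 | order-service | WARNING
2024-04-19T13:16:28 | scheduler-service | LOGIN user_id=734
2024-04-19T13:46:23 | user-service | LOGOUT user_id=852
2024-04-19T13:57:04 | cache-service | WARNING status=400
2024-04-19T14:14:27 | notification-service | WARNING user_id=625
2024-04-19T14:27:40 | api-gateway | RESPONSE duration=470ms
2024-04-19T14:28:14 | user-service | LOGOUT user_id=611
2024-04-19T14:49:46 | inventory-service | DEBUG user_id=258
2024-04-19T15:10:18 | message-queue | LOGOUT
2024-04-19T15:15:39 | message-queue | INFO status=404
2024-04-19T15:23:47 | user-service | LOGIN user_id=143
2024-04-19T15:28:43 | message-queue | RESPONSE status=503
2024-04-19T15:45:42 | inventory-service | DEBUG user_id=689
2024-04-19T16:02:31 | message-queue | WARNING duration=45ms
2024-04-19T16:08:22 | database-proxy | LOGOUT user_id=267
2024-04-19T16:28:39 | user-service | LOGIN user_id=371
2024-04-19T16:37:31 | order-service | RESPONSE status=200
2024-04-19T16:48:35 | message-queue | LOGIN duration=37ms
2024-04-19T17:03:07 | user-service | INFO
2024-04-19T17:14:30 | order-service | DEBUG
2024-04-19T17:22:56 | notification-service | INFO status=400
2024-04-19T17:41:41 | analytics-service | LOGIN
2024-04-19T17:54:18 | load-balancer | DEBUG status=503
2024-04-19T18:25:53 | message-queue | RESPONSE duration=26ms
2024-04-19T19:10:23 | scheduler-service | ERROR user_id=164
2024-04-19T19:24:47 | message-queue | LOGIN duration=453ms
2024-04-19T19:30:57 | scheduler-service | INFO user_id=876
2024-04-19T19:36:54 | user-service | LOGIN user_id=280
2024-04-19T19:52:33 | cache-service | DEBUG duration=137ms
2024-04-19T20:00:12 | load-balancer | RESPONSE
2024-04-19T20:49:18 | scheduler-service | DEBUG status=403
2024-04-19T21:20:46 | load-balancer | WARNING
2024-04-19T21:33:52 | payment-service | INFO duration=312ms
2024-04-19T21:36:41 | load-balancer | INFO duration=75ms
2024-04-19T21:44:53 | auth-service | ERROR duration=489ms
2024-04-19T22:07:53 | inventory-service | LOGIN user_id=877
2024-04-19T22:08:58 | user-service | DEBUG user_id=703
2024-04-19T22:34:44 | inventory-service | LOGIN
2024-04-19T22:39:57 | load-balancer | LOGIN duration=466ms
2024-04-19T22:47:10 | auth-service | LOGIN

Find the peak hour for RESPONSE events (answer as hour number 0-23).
7

To find the peak hour:

1. Group all RESPONSE events by hour
2. Count events in each hour
3. Find hour with maximum count
4. Peak hour: 7 (with 2 events)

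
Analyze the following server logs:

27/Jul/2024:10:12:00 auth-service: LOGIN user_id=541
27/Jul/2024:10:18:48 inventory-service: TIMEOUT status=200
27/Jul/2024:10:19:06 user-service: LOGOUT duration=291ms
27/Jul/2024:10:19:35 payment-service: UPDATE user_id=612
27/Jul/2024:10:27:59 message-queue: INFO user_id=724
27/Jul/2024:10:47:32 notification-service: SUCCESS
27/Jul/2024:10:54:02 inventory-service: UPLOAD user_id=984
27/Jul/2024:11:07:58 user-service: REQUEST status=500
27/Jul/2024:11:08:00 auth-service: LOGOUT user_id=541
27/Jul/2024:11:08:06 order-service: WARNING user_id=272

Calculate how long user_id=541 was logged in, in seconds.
3360

To calculate session duration:

1. Find LOGIN event for user_id=541: 27/Jul/2024:10:12:00
2. Find LOGOUT event for user_id=541: 27/Jul/2024:11:08:00
3. Session duration: 27/Jul/2024:11:08:00 - 27/Jul/2024:10:12:00 = 3360 seconds (56 minutes)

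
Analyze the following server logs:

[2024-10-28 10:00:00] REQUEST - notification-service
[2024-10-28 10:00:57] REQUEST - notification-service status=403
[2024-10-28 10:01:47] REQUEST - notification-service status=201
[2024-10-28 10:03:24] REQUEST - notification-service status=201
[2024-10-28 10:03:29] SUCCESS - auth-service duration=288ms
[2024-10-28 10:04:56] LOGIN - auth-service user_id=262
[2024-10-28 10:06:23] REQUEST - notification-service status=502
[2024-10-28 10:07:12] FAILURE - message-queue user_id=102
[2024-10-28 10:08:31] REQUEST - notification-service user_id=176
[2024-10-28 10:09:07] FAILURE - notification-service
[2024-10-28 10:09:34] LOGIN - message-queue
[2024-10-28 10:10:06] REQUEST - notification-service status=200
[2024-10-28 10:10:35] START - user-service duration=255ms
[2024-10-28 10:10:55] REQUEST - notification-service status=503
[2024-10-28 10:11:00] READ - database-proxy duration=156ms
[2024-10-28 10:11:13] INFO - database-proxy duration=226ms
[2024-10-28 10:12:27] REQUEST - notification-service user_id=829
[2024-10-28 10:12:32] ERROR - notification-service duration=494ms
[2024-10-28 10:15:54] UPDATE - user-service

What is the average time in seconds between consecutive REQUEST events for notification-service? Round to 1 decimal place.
93.4

To calculate average interval:

1. Find all REQUEST events for notification-service in order
2. Calculate time gaps between consecutive events
3. Compute mean of gaps: 747 / 8 = 93.4 seconds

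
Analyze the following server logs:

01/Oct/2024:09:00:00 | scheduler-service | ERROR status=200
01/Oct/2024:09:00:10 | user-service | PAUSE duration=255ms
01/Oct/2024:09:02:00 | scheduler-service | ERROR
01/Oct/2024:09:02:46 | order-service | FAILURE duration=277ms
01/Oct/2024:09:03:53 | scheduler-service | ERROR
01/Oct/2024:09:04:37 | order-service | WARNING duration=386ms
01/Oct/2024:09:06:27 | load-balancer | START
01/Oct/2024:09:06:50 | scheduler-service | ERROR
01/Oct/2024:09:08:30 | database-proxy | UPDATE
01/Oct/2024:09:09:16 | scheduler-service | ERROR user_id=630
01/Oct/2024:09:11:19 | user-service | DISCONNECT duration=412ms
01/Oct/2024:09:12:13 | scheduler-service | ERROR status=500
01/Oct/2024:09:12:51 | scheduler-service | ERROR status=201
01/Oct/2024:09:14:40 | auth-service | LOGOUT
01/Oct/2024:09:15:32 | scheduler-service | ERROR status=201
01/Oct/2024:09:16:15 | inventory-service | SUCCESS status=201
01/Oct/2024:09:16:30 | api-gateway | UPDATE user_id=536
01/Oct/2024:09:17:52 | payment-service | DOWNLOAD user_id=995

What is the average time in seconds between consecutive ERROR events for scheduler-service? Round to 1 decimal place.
133.1

To calculate average interval:

1. Find all ERROR events for scheduler-service in order
2. Calculate time gaps between consecutive events
3. Compute mean of gaps: 932 / 7 = 133.1 seconds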